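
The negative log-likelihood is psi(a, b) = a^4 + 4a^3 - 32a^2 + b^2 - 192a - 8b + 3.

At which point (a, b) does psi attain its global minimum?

psi(a,b) separates as P(a) + Q(b) + 3, so its minimum is min P + min Q + 3.
P'(a) = 4(a - 4)(a + 3)(a + 4) vanishes at a ∈ {-4, -3, 4}; Q'(b) = 2b - 8 vanishes at b ∈ {4}.
Local minima of P (where P''>0): P(-4)=256, P(4)=-768. Local minima of Q: Q(4)=-16.
So the global minimum of psi is P(4) + Q(4) + 3 = -768 − 16 + 3 = -781, attained at (4, 4).

(4, 4)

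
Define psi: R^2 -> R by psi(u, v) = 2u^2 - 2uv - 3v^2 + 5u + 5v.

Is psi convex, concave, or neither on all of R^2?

psi is quadratic, so its Hessian is the constant matrix H = [[4, -2], [-2, -6]].
det(H) = -28, tr(H) = -2.
det(H) < 0, so H is indefinite: neither convex nor concave.

neither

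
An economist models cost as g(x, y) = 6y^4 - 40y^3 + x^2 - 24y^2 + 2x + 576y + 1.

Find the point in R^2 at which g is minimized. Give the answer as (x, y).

g(x,y) separates as P(x) + Q(y) + 1, so its minimum is min P + min Q + 1.
P'(x) = 2x + 2 vanishes at x ∈ {-1}; Q'(y) = 24(y - 4)(y - 3)(y + 2) vanishes at y ∈ {-2, 3, 4}.
Local minima of P (where P''>0): P(-1)=-1. Local minima of Q: Q(-2)=-832, Q(4)=896.
So the global minimum of g is P(-1) + Q(-2) + 1 = -1 − 832 + 1 = -832, attained at (-1, -2).

(-1, -2)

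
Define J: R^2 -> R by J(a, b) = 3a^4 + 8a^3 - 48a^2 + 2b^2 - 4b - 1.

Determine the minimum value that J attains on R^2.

-515

J(a,b) separates as P(a) + Q(b) − 1, so its minimum is min P + min Q − 1.
P'(a) = 12a(a - 2)(a + 4) vanishes at a ∈ {-4, 0, 2}; Q'(b) = 4b - 4 vanishes at b ∈ {1}.
Local minima of P (where P''>0): P(-4)=-512, P(2)=-80. Local minima of Q: Q(1)=-2.
So the global minimum of J is P(-4) + Q(1) − 1 = -512 − 2 − 1 = -515, attained at (-4, 1).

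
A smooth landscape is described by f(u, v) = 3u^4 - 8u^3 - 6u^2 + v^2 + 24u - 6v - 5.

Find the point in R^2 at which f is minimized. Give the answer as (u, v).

f(u,v) separates as P(u) + Q(v) − 5, so its minimum is min P + min Q − 5.
P'(u) = 12(u - 2)(u - 1)(u + 1) vanishes at u ∈ {-1, 1, 2}; Q'(v) = 2v - 6 vanishes at v ∈ {3}.
Local minima of P (where P''>0): P(-1)=-19, P(2)=8. Local minima of Q: Q(3)=-9.
So the global minimum of f is P(-1) + Q(3) − 5 = -19 − 9 − 5 = -33, attained at (-1, 3).

(-1, 3)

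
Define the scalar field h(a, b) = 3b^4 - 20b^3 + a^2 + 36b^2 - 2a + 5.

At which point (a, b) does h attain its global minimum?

(1, 0)

h(a,b) separates as P(a) + Q(b) + 5, so its minimum is min P + min Q + 5.
P'(a) = 2a - 2 vanishes at a ∈ {1}; Q'(b) = 12b(b - 3)(b - 2) vanishes at b ∈ {0, 2, 3}.
Local minima of P (where P''>0): P(1)=-1. Local minima of Q: Q(0)=0, Q(3)=27.
So the global minimum of h is P(1) + Q(0) + 5 = -1 + 0 + 5 = 4, attained at (1, 0).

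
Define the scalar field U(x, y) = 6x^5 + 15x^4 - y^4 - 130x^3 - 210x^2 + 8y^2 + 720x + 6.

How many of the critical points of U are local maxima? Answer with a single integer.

4

U separates as a function of x plus a function of y, so ∇U=0 decouples.
∂U/∂x = 30(x - 3)(x - 1)(x + 2)(x + 4) = 0 at x ∈ {-4, -2, 1, 3}; ∂U/∂y = -4y(y - 2)(y + 2) = 0 at y ∈ {-2, 0, 2}.
The Hessian is diagonal: diag(U_xx, U_yy). Second derivatives: U_xx(-4)=-2100, U_xx(-2)=900, U_xx(1)=-900, U_xx(3)=2100; U_yy(-2)=-32, U_yy(0)=16, U_yy(2)=-32.
Local maxima occur where both diagonal entries negative: (-4, -2), (-4, 2), (1, -2), (1, 2). Count: 4.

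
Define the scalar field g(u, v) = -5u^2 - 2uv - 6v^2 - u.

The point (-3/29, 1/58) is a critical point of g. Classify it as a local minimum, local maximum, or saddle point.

local maximum

The Hessian of g is constant: H = [[-10, -2], [-2, -12]].
det(H) = (-10)·(-12) − (-2)² = 116.
det(H) > 0 and tr(H) = -22 < 0, so H is negative definite and the point is a local maximum.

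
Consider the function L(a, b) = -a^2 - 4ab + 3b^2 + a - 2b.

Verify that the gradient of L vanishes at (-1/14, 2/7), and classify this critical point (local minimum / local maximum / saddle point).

∇L = (-2a - 4b + 1, -4a + 6b - 2); substituting (-1/14, 2/7) gives ∇L = (0, 0), so (-1/14, 2/7) is indeed a critical point.
The Hessian of L is constant: H = [[-2, -4], [-4, 6]].
det(H) = (-2)·6 − (-4)² = -28.
Since det(H) < 0, H is indefinite and the critical point is a saddle point.

saddle point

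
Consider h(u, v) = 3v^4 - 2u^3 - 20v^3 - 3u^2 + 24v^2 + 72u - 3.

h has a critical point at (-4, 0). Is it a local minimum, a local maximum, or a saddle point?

local minimum

The mixed partial ∂²h/∂u∂v is 0, so the Hessian at any point is diag(h_uu, h_vv) = diag(-6(2u + 1), 12(3v^2 - 10v + 4)).
At (-4, 0): H = diag(42, 48).
Both eigenvalues are positive, so H is positive definite: a local minimum.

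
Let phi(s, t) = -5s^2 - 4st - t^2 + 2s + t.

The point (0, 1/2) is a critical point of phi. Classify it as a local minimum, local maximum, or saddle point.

The Hessian of phi is constant: H = [[-10, -4], [-4, -2]].
det(H) = (-10)·(-2) − (-4)² = 4.
det(H) > 0 and tr(H) = -12 < 0, so H is negative definite and the point is a local maximum.

local maximum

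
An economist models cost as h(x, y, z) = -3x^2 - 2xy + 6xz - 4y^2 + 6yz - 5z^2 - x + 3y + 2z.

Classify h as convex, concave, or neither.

h is quadratic, so its Hessian is the constant matrix H = [[-6, -2, 6], [-2, -8, 6], [6, 6, -10]].
Leading principal minors: -6, 44, -80.
Signs alternate −, +, − ⇒ H ≺ 0 ⇒ concave.

concave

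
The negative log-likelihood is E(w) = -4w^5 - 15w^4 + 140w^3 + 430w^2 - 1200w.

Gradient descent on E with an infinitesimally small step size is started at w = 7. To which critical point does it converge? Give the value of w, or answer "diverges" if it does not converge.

E'(w) = -20(w - 4)(w - 1)(w + 3)(w + 5), so E'(7) = -43200.
Gradient descent moves in the -E' direction, i.e. w is increasing.
There is no critical point above w=7, and E' keeps the same sign, so the iterate runs off to +∞.

diverges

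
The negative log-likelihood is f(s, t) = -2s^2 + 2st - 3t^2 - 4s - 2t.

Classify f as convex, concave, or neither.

f is quadratic, so its Hessian is the constant matrix H = [[-4, 2], [2, -6]].
det(H) = 20, tr(H) = -10.
det(H) > 0 and tr(H) < 0, so H is negative definite everywhere: concave.

concave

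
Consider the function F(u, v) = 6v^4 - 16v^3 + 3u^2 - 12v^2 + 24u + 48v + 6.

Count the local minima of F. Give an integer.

F separates as a function of u plus a function of v, so ∇F=0 decouples.
∂F/∂u = 6(u + 4) = 0 at u ∈ {-4}; ∂F/∂v = 24(v - 2)(v - 1)(v + 1) = 0 at v ∈ {-1, 1, 2}.
The Hessian is diagonal: diag(F_uu, F_vv). Second derivatives: F_uu(-4)=6; F_vv(-1)=144, F_vv(1)=-48, F_vv(2)=72.
Local minima occur where both diagonal entries positive: (-4, -1), (-4, 2). Count: 2.

2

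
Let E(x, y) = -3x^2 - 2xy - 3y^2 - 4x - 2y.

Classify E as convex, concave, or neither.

concave

E is quadratic, so its Hessian is the constant matrix H = [[-6, -2], [-2, -6]].
det(H) = 32, tr(H) = -12.
det(H) > 0 and tr(H) < 0, so H is negative definite everywhere: concave.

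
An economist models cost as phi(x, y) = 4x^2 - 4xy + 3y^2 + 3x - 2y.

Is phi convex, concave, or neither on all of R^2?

phi is quadratic, so its Hessian is the constant matrix H = [[8, -4], [-4, 6]].
det(H) = 32, tr(H) = 14.
det(H) > 0 and tr(H) > 0, so H is positive definite everywhere: convex.

convex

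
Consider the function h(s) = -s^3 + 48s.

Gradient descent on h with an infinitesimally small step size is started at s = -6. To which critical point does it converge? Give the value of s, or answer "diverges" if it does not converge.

-4

h'(s) = -3(s - 4)(s + 4), so h'(-6) = -60.
Gradient descent moves in the -h' direction, i.e. s is increasing.
The nearest critical point in that direction is s = -4, where h'' = 24 > 0 (a local minimum). The iterate converges there.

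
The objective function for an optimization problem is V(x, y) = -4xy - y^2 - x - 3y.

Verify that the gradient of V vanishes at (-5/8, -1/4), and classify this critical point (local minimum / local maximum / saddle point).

∇V = (-4y - 1, -4x - 2y - 3); substituting (-5/8, -1/4) gives ∇V = (0, 0), so (-5/8, -1/4) is indeed a critical point.
The Hessian of V is constant: H = [[0, -4], [-4, -2]].
det(H) = 0·(-2) − (-4)² = -16.
Since det(H) < 0, H is indefinite and the critical point is a saddle point.

saddle point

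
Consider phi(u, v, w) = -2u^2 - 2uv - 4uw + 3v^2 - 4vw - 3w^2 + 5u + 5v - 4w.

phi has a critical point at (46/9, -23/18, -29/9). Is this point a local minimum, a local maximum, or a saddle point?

The Hessian is constant: H = [[-4, -2, -4], [-2, 6, -4], [-4, -4, -6]].
Leading principal minors: Δ₁ = -4, Δ₂ = -28, Δ₃ = 72.
The minors fit neither the all-positive nor the alternating-sign pattern, so H is indefinite: a saddle point.

saddle point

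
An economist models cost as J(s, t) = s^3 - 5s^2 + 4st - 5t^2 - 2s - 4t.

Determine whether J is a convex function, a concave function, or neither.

neither

The term s^3 is cubic, so the Hessian is not constant.
∂²J/∂s² = 6s - 10, which takes both signs as s varies (negative for sufficiently negative s). A diagonal entry of the Hessian changing sign means the Hessian is neither positive- nor negative-semidefinite on all of R^2.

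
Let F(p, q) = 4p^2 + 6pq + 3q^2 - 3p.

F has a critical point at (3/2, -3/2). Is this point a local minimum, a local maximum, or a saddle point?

The Hessian of F is constant: H = [[8, 6], [6, 6]].
det(H) = 8·6 − 6² = 12.
det(H) > 0 and tr(H) = 14 > 0, so H is positive definite and the point is a local minimum.

local minimum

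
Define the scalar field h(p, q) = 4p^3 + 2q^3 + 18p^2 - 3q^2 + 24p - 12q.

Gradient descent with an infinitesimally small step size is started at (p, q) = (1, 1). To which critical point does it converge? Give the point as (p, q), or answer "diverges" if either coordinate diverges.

h is separable, so gradient descent decouples: p follows -∂h/∂p, q follows -∂h/∂q.
∂h/∂p = 12(p + 1)(p + 2); at p=1 this is 72, so p decreases.
∂h/∂q = 6(q - 2)(q + 1); at q=1 this is -12, so q increases.
p converges to its nearest critical value -1 (a local min of the p-part); q converges to 2. The iterate converges to (-1, 2).

(-1, 2)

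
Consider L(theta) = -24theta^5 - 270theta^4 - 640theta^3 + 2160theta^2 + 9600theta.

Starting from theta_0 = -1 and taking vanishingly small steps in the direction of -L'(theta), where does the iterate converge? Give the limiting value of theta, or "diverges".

L'(theta) = -120(theta - 2)(theta + 2)(theta + 4)(theta + 5), so L'(-1) = 4320.
Gradient descent moves in the -L' direction, i.e. theta is decreasing.
The nearest critical point in that direction is theta = -2, where L'' = 2880 > 0 (a local minimum). The iterate converges there.

-2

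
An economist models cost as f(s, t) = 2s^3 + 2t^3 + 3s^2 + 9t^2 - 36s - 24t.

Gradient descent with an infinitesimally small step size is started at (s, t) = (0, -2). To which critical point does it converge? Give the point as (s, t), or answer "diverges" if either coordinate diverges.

f is separable, so gradient descent decouples: s follows -∂f/∂s, t follows -∂f/∂t.
∂f/∂s = 6(s - 2)(s + 3); at s=0 this is -36, so s increases.
∂f/∂t = 6(t - 1)(t + 4); at t=-2 this is -36, so t increases.
s converges to its nearest critical value 2 (a local min of the s-part); t converges to 1. The iterate converges to (2, 1).

(2, 1)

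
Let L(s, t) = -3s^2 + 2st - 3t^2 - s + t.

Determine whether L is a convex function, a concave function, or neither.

concave

L is quadratic, so its Hessian is the constant matrix H = [[-6, 2], [2, -6]].
det(H) = 32, tr(H) = -12.
det(H) > 0 and tr(H) < 0, so H is negative definite everywhere: concave.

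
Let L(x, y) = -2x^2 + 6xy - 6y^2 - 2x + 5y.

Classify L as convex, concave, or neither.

concave

L is quadratic, so its Hessian is the constant matrix H = [[-4, 6], [6, -12]].
det(H) = 12, tr(H) = -16.
det(H) > 0 and tr(H) < 0, so H is negative definite everywhere: concave.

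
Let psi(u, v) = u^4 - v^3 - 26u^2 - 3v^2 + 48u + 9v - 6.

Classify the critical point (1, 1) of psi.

local maximum

The mixed partial ∂²psi/∂u∂v is 0, so the Hessian at any point is diag(psi_uu, psi_vv) = diag(4(3u^2 - 13), -6(v + 1)).
At (1, 1): H = diag(-40, -12).
Both eigenvalues are negative, so H is negative definite: a local maximum.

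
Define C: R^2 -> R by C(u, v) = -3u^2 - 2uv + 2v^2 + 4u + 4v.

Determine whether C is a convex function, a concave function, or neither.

C is quadratic, so its Hessian is the constant matrix H = [[-6, -2], [-2, 4]].
det(H) = -28, tr(H) = -2.
det(H) < 0, so H is indefinite: neither convex nor concave.

neither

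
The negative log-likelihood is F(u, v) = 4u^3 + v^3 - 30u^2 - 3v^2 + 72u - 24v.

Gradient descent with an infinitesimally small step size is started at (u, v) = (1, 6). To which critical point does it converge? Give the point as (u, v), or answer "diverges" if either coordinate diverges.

F is separable, so gradient descent decouples: u follows -∂F/∂u, v follows -∂F/∂v.
∂F/∂u = 12(u - 3)(u - 2); at u=1 this is 24, so u decreases.
∂F/∂v = 3(v - 4)(v + 2); at v=6 this is 48, so v decreases.
The u-coordinate has no critical point in that direction and runs off to infinity.

diverges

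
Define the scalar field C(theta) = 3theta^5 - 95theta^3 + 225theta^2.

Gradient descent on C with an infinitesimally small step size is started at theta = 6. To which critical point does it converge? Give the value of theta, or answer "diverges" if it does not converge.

C'(theta) = 15theta(theta - 3)(theta - 2)(theta + 5), so C'(6) = 11880.
Gradient descent moves in the -C' direction, i.e. theta is decreasing.
The nearest critical point in that direction is theta = 3, where C'' = 360 > 0 (a local minimum). The iterate converges there.

3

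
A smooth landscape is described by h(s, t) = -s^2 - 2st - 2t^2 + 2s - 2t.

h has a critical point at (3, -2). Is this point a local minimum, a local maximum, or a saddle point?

The Hessian of h is constant: H = [[-2, -2], [-2, -4]].
det(H) = (-2)·(-4) − (-2)² = 4.
det(H) > 0 and tr(H) = -6 < 0, so H is negative definite and the point is a local maximum.

local maximum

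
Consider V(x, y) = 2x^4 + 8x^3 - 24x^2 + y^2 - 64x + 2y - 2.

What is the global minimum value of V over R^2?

V(x,y) separates as P(x) + Q(y) − 2, so its minimum is min P + min Q − 2.
P'(x) = 8(x - 2)(x + 1)(x + 4) vanishes at x ∈ {-4, -1, 2}; Q'(y) = 2y + 2 vanishes at y ∈ {-1}.
Local minima of P (where P''>0): P(-4)=-128, P(2)=-128. Local minima of Q: Q(-1)=-1.
So the global minimum of V is P(-4) + Q(-1) − 2 = -128 − 1 − 2 = -131, attained at (-4, -1).

-131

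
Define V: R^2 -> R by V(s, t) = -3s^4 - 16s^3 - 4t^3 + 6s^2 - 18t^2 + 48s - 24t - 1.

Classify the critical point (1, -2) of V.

The mixed partial ∂²V/∂s∂t is 0, so the Hessian at any point is diag(V_ss, V_tt) = diag(12(-3s^2 - 8s + 1), -12(2t + 3)).
At (1, -2): H = diag(-120, 12).
The eigenvalues have opposite signs, so H is indefinite: a saddle point.

saddle point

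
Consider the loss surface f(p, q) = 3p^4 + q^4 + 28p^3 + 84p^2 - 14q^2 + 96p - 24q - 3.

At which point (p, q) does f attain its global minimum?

f(p,q) separates as A(p) + B(q) − 3, so its minimum is min A + min B − 3.
A'(p) = 12(p + 1)(p + 2)(p + 4) vanishes at p ∈ {-4, -2, -1}; B'(q) = 4(q - 3)(q + 1)(q + 2) vanishes at q ∈ {-2, -1, 3}.
Local minima of A (where A''>0): A(-4)=-64, A(-1)=-37. Local minima of B: B(-2)=8, B(3)=-117.
So the global minimum of f is A(-4) + B(3) − 3 = -64 − 117 − 3 = -184, attained at (-4, 3).

(-4, 3)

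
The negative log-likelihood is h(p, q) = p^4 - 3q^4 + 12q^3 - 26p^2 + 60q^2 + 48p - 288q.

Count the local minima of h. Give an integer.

h separates as a function of p plus a function of q, so ∇h=0 decouples.
∂h/∂p = 4(p - 3)(p - 1)(p + 4) = 0 at p ∈ {-4, 1, 3}; ∂h/∂q = -12(q - 4)(q - 2)(q + 3) = 0 at q ∈ {-3, 2, 4}.
The Hessian is diagonal: diag(h_pp, h_qq). Second derivatives: h_pp(-4)=140, h_pp(1)=-40, h_pp(3)=56; h_qq(-3)=-420, h_qq(2)=120, h_qq(4)=-168.
Local minima occur where both diagonal entries positive: (-4, 2), (3, 2). Count: 2.

2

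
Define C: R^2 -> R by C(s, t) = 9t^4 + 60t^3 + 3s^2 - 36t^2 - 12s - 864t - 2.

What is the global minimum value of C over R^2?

-1262

C(s,t) separates as P(s) + Q(t) − 2, so its minimum is min P + min Q − 2.
P'(s) = 6s - 12 vanishes at s ∈ {2}; Q'(t) = 36(t - 2)(t + 3)(t + 4) vanishes at t ∈ {-4, -3, 2}.
Local minima of P (where P''>0): P(2)=-12. Local minima of Q: Q(-4)=1344, Q(2)=-1248.
So the global minimum of C is P(2) + Q(2) − 2 = -12 − 1248 − 2 = -1262, attained at (2, 2).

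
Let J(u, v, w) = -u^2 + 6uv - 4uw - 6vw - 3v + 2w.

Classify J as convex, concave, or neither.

neither

J is quadratic, so its Hessian is the constant matrix H = [[-2, 6, -4], [6, 0, -6], [-4, -6, 0]].
Leading principal minors: -2, -36, 360.
Neither pattern holds ⇒ H is indefinite ⇒ neither convex nor concave.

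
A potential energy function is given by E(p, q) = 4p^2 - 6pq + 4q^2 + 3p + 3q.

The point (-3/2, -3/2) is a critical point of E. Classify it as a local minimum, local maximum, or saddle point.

local minimum

The Hessian of E is constant: H = [[8, -6], [-6, 8]].
det(H) = 8·8 − (-6)² = 28.
det(H) > 0 and tr(H) = 16 > 0, so H is positive definite and the point is a local minimum.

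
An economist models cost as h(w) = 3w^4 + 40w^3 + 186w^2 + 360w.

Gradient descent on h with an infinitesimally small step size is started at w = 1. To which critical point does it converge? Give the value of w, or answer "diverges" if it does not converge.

h'(w) = 12(w + 2)(w + 3)(w + 5), so h'(1) = 864.
Gradient descent moves in the -h' direction, i.e. w is decreasing.
The nearest critical point in that direction is w = -2, where h'' = 36 > 0 (a local minimum). The iterate converges there.

-2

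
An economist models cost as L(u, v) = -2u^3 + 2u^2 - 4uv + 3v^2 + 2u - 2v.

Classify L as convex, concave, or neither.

The term -2u^3 is cubic, so the Hessian is not constant.
∂²L/∂u² = -12u + 4, which takes both signs as u varies (negative for sufficiently large u). A diagonal entry of the Hessian changing sign means the Hessian is neither positive- nor negative-semidefinite on all of R^2.

neither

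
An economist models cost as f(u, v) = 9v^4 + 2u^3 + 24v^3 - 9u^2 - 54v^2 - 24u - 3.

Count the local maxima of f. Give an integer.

f separates as a function of u plus a function of v, so ∇f=0 decouples.
∂f/∂u = 6(u - 4)(u + 1) = 0 at u ∈ {-1, 4}; ∂f/∂v = 36v(v - 1)(v + 3) = 0 at v ∈ {-3, 0, 1}.
The Hessian is diagonal: diag(f_uu, f_vv). Second derivatives: f_uu(-1)=-30, f_uu(4)=30; f_vv(-3)=432, f_vv(0)=-108, f_vv(1)=144.
Local maxima occur where both diagonal entries negative: (-1, 0). Count: 1.

1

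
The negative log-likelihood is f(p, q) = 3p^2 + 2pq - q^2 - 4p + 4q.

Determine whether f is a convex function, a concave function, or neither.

f is quadratic, so its Hessian is the constant matrix H = [[6, 2], [2, -2]].
det(H) = -16, tr(H) = 4.
det(H) < 0, so H is indefinite: neither convex nor concave.

neither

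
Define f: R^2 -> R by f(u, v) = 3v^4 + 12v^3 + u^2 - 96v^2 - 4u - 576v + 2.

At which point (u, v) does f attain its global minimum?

f(u,v) separates as P(u) + Q(v) + 2, so its minimum is min P + min Q + 2.
P'(u) = 2u - 4 vanishes at u ∈ {2}; Q'(v) = 12(v - 4)(v + 3)(v + 4) vanishes at v ∈ {-4, -3, 4}.
Local minima of P (where P''>0): P(2)=-4. Local minima of Q: Q(-4)=768, Q(4)=-2304.
So the global minimum of f is P(2) + Q(4) + 2 = -4 − 2304 + 2 = -2306, attained at (2, 4).

(2, 4)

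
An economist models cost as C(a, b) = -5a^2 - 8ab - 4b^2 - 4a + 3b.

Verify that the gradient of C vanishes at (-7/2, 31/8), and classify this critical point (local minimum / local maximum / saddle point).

∇C = (-10a - 8b - 4, -8a - 8b + 3); substituting (-7/2, 31/8) gives ∇C = (0, 0), so (-7/2, 31/8) is indeed a critical point.
The Hessian of C is constant: H = [[-10, -8], [-8, -8]].
det(H) = (-10)·(-8) − (-8)² = 16.
det(H) > 0 and tr(H) = -18 < 0, so H is negative definite and the point is a local maximum.

local maximum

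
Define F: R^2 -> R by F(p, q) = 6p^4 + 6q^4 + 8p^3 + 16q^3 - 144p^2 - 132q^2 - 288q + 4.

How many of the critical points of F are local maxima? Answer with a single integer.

F separates as a function of p plus a function of q, so ∇F=0 decouples.
∂F/∂p = 24p(p - 3)(p + 4) = 0 at p ∈ {-4, 0, 3}; ∂F/∂q = 24(q - 3)(q + 1)(q + 4) = 0 at q ∈ {-4, -1, 3}.
The Hessian is diagonal: diag(F_pp, F_qq). Second derivatives: F_pp(-4)=672, F_pp(0)=-288, F_pp(3)=504; F_qq(-4)=504, F_qq(-1)=-288, F_qq(3)=672.
Local maxima occur where both diagonal entries negative: (0, -1). Count: 1.

1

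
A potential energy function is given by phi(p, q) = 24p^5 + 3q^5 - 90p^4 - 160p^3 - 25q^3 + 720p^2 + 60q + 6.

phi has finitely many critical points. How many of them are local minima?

phi separates as a function of p plus a function of q, so ∇phi=0 decouples.
∂phi/∂p = 120p(p - 3)(p - 2)(p + 2) = 0 at p ∈ {-2, 0, 2, 3}; ∂phi/∂q = 15(q - 2)(q - 1)(q + 1)(q + 2) = 0 at q ∈ {-2, -1, 1, 2}.
The Hessian is diagonal: diag(phi_pp, phi_qq). Second derivatives: phi_pp(-2)=-4800, phi_pp(0)=1440, phi_pp(2)=-960, phi_pp(3)=1800; phi_qq(-2)=-180, phi_qq(-1)=90, phi_qq(1)=-90, phi_qq(2)=180.
Local minima occur where both diagonal entries positive: (0, -1), (0, 2), (3, -1), (3, 2). Count: 4.

4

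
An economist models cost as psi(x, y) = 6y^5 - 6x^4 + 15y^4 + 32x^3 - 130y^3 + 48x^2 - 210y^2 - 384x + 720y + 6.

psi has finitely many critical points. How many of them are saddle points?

psi separates as a function of x plus a function of y, so ∇psi=0 decouples.
∂psi/∂x = -24(x - 4)(x - 2)(x + 2) = 0 at x ∈ {-2, 2, 4}; ∂psi/∂y = 30(y - 3)(y - 1)(y + 2)(y + 4) = 0 at y ∈ {-4, -2, 1, 3}.
The Hessian is diagonal: diag(psi_xx, psi_yy). Second derivatives: psi_xx(-2)=-576, psi_xx(2)=192, psi_xx(4)=-288; psi_yy(-4)=-2100, psi_yy(-2)=900, psi_yy(1)=-900, psi_yy(3)=2100.
Saddle points occur where the two diagonal entries have opposite signs: (-2, -2), (-2, 3), (2, -4), (2, 1), (4, -2), (4, 3). Count: 6.

6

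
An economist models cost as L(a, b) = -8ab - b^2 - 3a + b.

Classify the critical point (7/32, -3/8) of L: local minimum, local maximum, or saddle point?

saddle point

The Hessian of L is constant: H = [[0, -8], [-8, -2]].
det(H) = 0·(-2) − (-8)² = -64.
Since det(H) < 0, H is indefinite and the critical point is a saddle point.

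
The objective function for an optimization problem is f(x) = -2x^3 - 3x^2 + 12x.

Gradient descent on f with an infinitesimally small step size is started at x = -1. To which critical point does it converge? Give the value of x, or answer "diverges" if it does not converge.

-2

f'(x) = -6(x - 1)(x + 2), so f'(-1) = 12.
Gradient descent moves in the -f' direction, i.e. x is decreasing.
The nearest critical point in that direction is x = -2, where f'' = 18 > 0 (a local minimum). The iterate converges there.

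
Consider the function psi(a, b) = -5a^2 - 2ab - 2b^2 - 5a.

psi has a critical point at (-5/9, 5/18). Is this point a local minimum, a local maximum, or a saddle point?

local maximum

The Hessian of psi is constant: H = [[-10, -2], [-2, -4]].
det(H) = (-10)·(-4) − (-2)² = 36.
det(H) > 0 and tr(H) = -14 < 0, so H is negative definite and the point is a local maximum.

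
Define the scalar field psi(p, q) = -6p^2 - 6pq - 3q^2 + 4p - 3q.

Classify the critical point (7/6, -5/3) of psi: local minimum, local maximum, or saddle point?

The Hessian of psi is constant: H = [[-12, -6], [-6, -6]].
det(H) = (-12)·(-6) − (-6)² = 36.
det(H) > 0 and tr(H) = -18 < 0, so H is negative definite and the point is a local maximum.

local maximum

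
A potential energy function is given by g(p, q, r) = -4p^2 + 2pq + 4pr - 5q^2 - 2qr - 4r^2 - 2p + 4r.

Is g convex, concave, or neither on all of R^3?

concave

g is quadratic, so its Hessian is the constant matrix H = [[-8, 2, 4], [2, -10, -2], [4, -2, -8]].
Leading principal minors: -8, 76, -448.
Signs alternate −, +, − ⇒ H ≺ 0 ⇒ concave.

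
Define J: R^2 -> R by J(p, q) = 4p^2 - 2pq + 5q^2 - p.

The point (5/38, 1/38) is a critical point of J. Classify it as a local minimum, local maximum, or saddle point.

local minimum

The Hessian of J is constant: H = [[8, -2], [-2, 10]].
det(H) = 8·10 − (-2)² = 76.
det(H) > 0 and tr(H) = 18 > 0, so H is positive definite and the point is a local minimum.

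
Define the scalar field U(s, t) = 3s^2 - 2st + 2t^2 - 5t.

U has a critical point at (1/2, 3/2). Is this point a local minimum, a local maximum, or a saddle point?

The Hessian of U is constant: H = [[6, -2], [-2, 4]].
det(H) = 6·4 − (-2)² = 20.
det(H) > 0 and tr(H) = 10 > 0, so H is positive definite and the point is a local minimum.

local minimum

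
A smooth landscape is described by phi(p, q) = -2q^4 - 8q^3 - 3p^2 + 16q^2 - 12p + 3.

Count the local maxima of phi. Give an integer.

2

phi separates as a function of p plus a function of q, so ∇phi=0 decouples.
∂phi/∂p = -6(p + 2) = 0 at p ∈ {-2}; ∂phi/∂q = -8q(q - 1)(q + 4) = 0 at q ∈ {-4, 0, 1}.
The Hessian is diagonal: diag(phi_pp, phi_qq). Second derivatives: phi_pp(-2)=-6; phi_qq(-4)=-160, phi_qq(0)=32, phi_qq(1)=-40.
Local maxima occur where both diagonal entries negative: (-2, -4), (-2, 1). Count: 2.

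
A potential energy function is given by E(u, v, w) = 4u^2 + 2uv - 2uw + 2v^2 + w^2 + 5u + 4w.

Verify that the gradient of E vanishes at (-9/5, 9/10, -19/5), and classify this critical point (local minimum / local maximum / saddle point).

local minimum

∇E = (8u + 2v - 2w + 5, 2u + 4v, -2u + 2w + 4); substituting (-9/5, 9/10, -19/5) gives ∇E = (0, 0, 0), so (-9/5, 9/10, -19/5) is indeed a critical point.
The Hessian is constant: H = [[8, 2, -2], [2, 4, 0], [-2, 0, 2]].
Leading principal minors: Δ₁ = 8, Δ₂ = 28, Δ₃ = 40.
All leading minors are positive, so H is positive definite: a local minimum.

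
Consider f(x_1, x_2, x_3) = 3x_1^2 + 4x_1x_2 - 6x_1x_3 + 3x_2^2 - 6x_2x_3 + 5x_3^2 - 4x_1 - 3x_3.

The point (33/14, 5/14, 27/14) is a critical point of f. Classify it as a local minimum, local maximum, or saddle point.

The Hessian is constant: H = [[6, 4, -6], [4, 6, -6], [-6, -6, 10]].
Leading principal minors: Δ₁ = 6, Δ₂ = 20, Δ₃ = 56.
All leading minors are positive, so H is positive definite: a local minimum.

local minimum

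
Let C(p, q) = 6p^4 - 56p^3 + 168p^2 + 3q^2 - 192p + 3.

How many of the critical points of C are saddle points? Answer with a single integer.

C separates as a function of p plus a function of q, so ∇C=0 decouples.
∂C/∂p = 24(p - 4)(p - 2)(p - 1) = 0 at p ∈ {1, 2, 4}; ∂C/∂q = 6q = 0 at q ∈ {0}.
The Hessian is diagonal: diag(C_pp, C_qq). Second derivatives: C_pp(1)=72, C_pp(2)=-48, C_pp(4)=144; C_qq(0)=6.
Saddle points occur where the two diagonal entries have opposite signs: (2, 0). Count: 1.

1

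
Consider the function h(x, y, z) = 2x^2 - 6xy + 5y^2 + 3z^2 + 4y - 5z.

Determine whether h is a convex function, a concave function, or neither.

convex

h is quadratic, so its Hessian is the constant matrix H = [[4, -6, 0], [-6, 10, 0], [0, 0, 6]].
Leading principal minors: 4, 4, 24.
All positive ⇒ H ≻ 0 ⇒ convex.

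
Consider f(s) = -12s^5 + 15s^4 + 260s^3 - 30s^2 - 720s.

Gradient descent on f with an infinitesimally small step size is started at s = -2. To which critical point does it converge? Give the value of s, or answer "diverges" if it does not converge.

-3

f'(s) = -60(s - 4)(s - 1)(s + 1)(s + 3), so f'(-2) = 1080.
Gradient descent moves in the -f' direction, i.e. s is decreasing.
The nearest critical point in that direction is s = -3, where f'' = 3360 > 0 (a local minimum). The iterate converges there.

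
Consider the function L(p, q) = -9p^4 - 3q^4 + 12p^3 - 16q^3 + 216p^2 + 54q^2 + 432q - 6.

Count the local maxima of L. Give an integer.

L separates as a function of p plus a function of q, so ∇L=0 decouples.
∂L/∂p = -36p(p - 4)(p + 3) = 0 at p ∈ {-3, 0, 4}; ∂L/∂q = -12(q - 3)(q + 3)(q + 4) = 0 at q ∈ {-4, -3, 3}.
The Hessian is diagonal: diag(L_pp, L_qq). Second derivatives: L_pp(-3)=-756, L_pp(0)=432, L_pp(4)=-1008; L_qq(-4)=-84, L_qq(-3)=72, L_qq(3)=-504.
Local maxima occur where both diagonal entries negative: (-3, -4), (-3, 3), (4, -4), (4, 3). Count: 4.

4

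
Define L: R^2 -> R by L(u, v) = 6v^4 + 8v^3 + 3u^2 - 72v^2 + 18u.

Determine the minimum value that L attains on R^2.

-405

L(u,v) separates as P(u) + Q(v), so its minimum is min P + min Q.
P'(u) = 6u + 18 vanishes at u ∈ {-3}; Q'(v) = 24v(v - 2)(v + 3) vanishes at v ∈ {-3, 0, 2}.
Local minima of P (where P''>0): P(-3)=-27. Local minima of Q: Q(-3)=-378, Q(2)=-128.
So the global minimum of L is P(-3) + Q(-3) = -27 − 378 = -405, attained at (-3, -3).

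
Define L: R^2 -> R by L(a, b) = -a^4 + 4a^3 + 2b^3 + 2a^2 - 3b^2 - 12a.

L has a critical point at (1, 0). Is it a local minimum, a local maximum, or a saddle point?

saddle point

The mixed partial ∂²L/∂a∂b is 0, so the Hessian at any point is diag(L_aa, L_bb) = diag(4(-3a^2 + 6a + 1), 6(2b - 1)).
At (1, 0): H = diag(16, -6).
The eigenvalues have opposite signs, so H is indefinite: a saddle point.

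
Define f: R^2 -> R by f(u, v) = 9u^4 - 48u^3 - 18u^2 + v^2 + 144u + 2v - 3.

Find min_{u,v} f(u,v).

f(u,v) separates as P(u) + Q(v) − 3, so its minimum is min P + min Q − 3.
P'(u) = 36(u - 4)(u - 1)(u + 1) vanishes at u ∈ {-1, 1, 4}; Q'(v) = 2v + 2 vanishes at v ∈ {-1}.
Local minima of P (where P''>0): P(-1)=-105, P(4)=-480. Local minima of Q: Q(-1)=-1.
So the global minimum of f is P(4) + Q(-1) − 3 = -480 − 1 − 3 = -484, attained at (4, -1).

-484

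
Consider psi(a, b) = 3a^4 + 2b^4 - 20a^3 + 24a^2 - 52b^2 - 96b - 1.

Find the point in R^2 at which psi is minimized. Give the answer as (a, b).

psi(a,b) separates as P(a) + Q(b) − 1, so its minimum is min P + min Q − 1.
P'(a) = 12a(a - 4)(a - 1) vanishes at a ∈ {0, 1, 4}; Q'(b) = 8(b - 4)(b + 1)(b + 3) vanishes at b ∈ {-3, -1, 4}.
Local minima of P (where P''>0): P(0)=0, P(4)=-128. Local minima of Q: Q(-3)=-18, Q(4)=-704.
So the global minimum of psi is P(4) + Q(4) − 1 = -128 − 704 − 1 = -833, attained at (4, 4).

(4, 4)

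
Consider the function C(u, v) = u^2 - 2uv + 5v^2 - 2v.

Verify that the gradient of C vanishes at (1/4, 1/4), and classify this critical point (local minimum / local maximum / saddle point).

∇C = (2u - 2v, -2u + 10v - 2); substituting (1/4, 1/4) gives ∇C = (0, 0), so (1/4, 1/4) is indeed a critical point.
The Hessian of C is constant: H = [[2, -2], [-2, 10]].
det(H) = 2·10 − (-2)² = 16.
det(H) > 0 and tr(H) = 12 > 0, so H is positive definite and the point is a local minimum.

local minimum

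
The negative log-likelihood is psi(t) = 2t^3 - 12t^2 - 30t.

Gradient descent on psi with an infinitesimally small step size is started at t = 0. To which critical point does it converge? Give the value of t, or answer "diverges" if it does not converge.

5

psi'(t) = 6(t - 5)(t + 1), so psi'(0) = -30.
Gradient descent moves in the -psi' direction, i.e. t is increasing.
The nearest critical point in that direction is t = 5, where psi'' = 36 > 0 (a local minimum). The iterate converges there.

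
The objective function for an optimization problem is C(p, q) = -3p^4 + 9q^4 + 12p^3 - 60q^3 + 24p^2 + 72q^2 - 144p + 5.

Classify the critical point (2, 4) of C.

The mixed partial ∂²C/∂p∂q is 0, so the Hessian at any point is diag(C_pp, C_qq) = diag(12(-3p^2 + 6p + 4), 36(3q^2 - 10q + 4)).
At (2, 4): H = diag(48, 432).
Both eigenvalues are positive, so H is positive definite: a local minimum.

local minimum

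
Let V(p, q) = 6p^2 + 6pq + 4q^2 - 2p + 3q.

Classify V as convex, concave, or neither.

V is quadratic, so its Hessian is the constant matrix H = [[12, 6], [6, 8]].
det(H) = 60, tr(H) = 20.
det(H) > 0 and tr(H) > 0, so H is positive definite everywhere: convex.

convex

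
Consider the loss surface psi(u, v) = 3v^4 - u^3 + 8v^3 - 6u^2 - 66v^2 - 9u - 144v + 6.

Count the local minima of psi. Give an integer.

2

psi separates as a function of u plus a function of v, so ∇psi=0 decouples.
∂psi/∂u = -3(u + 1)(u + 3) = 0 at u ∈ {-3, -1}; ∂psi/∂v = 12(v - 3)(v + 1)(v + 4) = 0 at v ∈ {-4, -1, 3}.
The Hessian is diagonal: diag(psi_uu, psi_vv). Second derivatives: psi_uu(-3)=6, psi_uu(-1)=-6; psi_vv(-4)=252, psi_vv(-1)=-144, psi_vv(3)=336.
Local minima occur where both diagonal entries positive: (-3, -4), (-3, 3). Count: 2.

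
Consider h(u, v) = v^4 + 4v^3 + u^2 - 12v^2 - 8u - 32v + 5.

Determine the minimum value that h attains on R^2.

-75

h(u,v) separates as P(u) + Q(v) + 5, so its minimum is min P + min Q + 5.
P'(u) = 2u - 8 vanishes at u ∈ {4}; Q'(v) = 4(v - 2)(v + 1)(v + 4) vanishes at v ∈ {-4, -1, 2}.
Local minima of P (where P''>0): P(4)=-16. Local minima of Q: Q(-4)=-64, Q(2)=-64.
So the global minimum of h is P(4) + Q(-4) + 5 = -16 − 64 + 5 = -75, attained at (4, -4).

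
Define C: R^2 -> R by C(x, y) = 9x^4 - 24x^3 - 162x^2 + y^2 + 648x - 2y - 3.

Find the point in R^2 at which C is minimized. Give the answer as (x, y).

(-3, 1)

C(x,y) separates as P(x) + Q(y) − 3, so its minimum is min P + min Q − 3.
P'(x) = 36(x - 3)(x - 2)(x + 3) vanishes at x ∈ {-3, 2, 3}; Q'(y) = 2y - 2 vanishes at y ∈ {1}.
Local minima of P (where P''>0): P(-3)=-2025, P(3)=567. Local minima of Q: Q(1)=-1.
So the global minimum of C is P(-3) + Q(1) − 3 = -2025 − 1 − 3 = -2029, attained at (-3, 1).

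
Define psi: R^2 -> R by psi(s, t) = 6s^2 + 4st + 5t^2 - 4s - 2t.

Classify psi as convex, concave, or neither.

psi is quadratic, so its Hessian is the constant matrix H = [[12, 4], [4, 10]].
det(H) = 104, tr(H) = 22.
det(H) > 0 and tr(H) > 0, so H is positive definite everywhere: convex.

convex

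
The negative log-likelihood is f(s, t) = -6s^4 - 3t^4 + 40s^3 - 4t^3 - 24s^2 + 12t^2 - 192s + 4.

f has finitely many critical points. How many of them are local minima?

f separates as a function of s plus a function of t, so ∇f=0 decouples.
∂f/∂s = -24(s - 4)(s - 2)(s + 1) = 0 at s ∈ {-1, 2, 4}; ∂f/∂t = -12t(t - 1)(t + 2) = 0 at t ∈ {-2, 0, 1}.
The Hessian is diagonal: diag(f_ss, f_tt). Second derivatives: f_ss(-1)=-360, f_ss(2)=144, f_ss(4)=-240; f_tt(-2)=-72, f_tt(0)=24, f_tt(1)=-36.
Local minima occur where both diagonal entries positive: (2, 0). Count: 1.

1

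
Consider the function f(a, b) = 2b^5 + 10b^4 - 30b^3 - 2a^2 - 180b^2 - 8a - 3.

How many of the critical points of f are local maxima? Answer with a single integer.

2

f separates as a function of a plus a function of b, so ∇f=0 decouples.
∂f/∂a = -4(a + 2) = 0 at a ∈ {-2}; ∂f/∂b = 10b(b - 3)(b + 3)(b + 4) = 0 at b ∈ {-4, -3, 0, 3}.
The Hessian is diagonal: diag(f_aa, f_bb). Second derivatives: f_aa(-2)=-4; f_bb(-4)=-280, f_bb(-3)=180, f_bb(0)=-360, f_bb(3)=1260.
Local maxima occur where both diagonal entries negative: (-2, -4), (-2, 0). Count: 2.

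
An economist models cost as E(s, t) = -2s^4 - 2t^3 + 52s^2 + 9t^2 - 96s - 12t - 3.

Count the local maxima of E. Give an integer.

E separates as a function of s plus a function of t, so ∇E=0 decouples.
∂E/∂s = -8(s - 3)(s - 1)(s + 4) = 0 at s ∈ {-4, 1, 3}; ∂E/∂t = -6(t - 2)(t - 1) = 0 at t ∈ {1, 2}.
The Hessian is diagonal: diag(E_ss, E_tt). Second derivatives: E_ss(-4)=-280, E_ss(1)=80, E_ss(3)=-112; E_tt(1)=6, E_tt(2)=-6.
Local maxima occur where both diagonal entries negative: (-4, 2), (3, 2). Count: 2.

2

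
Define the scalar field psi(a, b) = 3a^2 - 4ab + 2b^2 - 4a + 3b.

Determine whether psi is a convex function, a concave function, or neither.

convex

psi is quadratic, so its Hessian is the constant matrix H = [[6, -4], [-4, 4]].
det(H) = 8, tr(H) = 10.
det(H) > 0 and tr(H) > 0, so H is positive definite everywhere: convex.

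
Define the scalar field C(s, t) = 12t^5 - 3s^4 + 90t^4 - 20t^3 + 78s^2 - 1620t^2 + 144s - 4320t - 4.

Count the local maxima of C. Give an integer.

4

C separates as a function of s plus a function of t, so ∇C=0 decouples.
∂C/∂s = -12(s - 4)(s + 1)(s + 3) = 0 at s ∈ {-3, -1, 4}; ∂C/∂t = 60(t - 3)(t + 2)(t + 3)(t + 4) = 0 at t ∈ {-4, -3, -2, 3}.
The Hessian is diagonal: diag(C_ss, C_tt). Second derivatives: C_ss(-3)=-168, C_ss(-1)=120, C_ss(4)=-420; C_tt(-4)=-840, C_tt(-3)=360, C_tt(-2)=-600, C_tt(3)=12600.
Local maxima occur where both diagonal entries negative: (-3, -4), (-3, -2), (4, -4), (4, -2). Count: 4.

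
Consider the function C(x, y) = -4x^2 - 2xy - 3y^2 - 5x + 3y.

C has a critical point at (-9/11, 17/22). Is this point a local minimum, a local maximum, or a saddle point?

local maximum

The Hessian of C is constant: H = [[-8, -2], [-2, -6]].
det(H) = (-8)·(-6) − (-2)² = 44.
det(H) > 0 and tr(H) = -14 < 0, so H is negative definite and the point is a local maximum.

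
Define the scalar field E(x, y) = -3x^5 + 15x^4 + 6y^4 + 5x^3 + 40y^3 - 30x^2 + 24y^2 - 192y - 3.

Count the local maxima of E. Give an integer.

E separates as a function of x plus a function of y, so ∇E=0 decouples.
∂E/∂x = -15x(x - 4)(x - 1)(x + 1) = 0 at x ∈ {-1, 0, 1, 4}; ∂E/∂y = 24(y - 1)(y + 2)(y + 4) = 0 at y ∈ {-4, -2, 1}.
The Hessian is diagonal: diag(E_xx, E_yy). Second derivatives: E_xx(-1)=150, E_xx(0)=-60, E_xx(1)=90, E_xx(4)=-900; E_yy(-4)=240, E_yy(-2)=-144, E_yy(1)=360.
Local maxima occur where both diagonal entries negative: (0, -2), (4, -2). Count: 2.

2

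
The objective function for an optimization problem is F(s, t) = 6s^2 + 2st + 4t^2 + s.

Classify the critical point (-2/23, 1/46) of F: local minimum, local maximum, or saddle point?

local minimum

The Hessian of F is constant: H = [[12, 2], [2, 8]].
det(H) = 12·8 − 2² = 92.
det(H) > 0 and tr(H) = 20 > 0, so H is positive definite and the point is a local minimum.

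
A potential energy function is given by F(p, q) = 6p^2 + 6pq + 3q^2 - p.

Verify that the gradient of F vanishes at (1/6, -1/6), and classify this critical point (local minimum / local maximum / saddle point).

∇F = (12p + 6q - 1, 6p + 6q); substituting (1/6, -1/6) gives ∇F = (0, 0), so (1/6, -1/6) is indeed a critical point.
The Hessian of F is constant: H = [[12, 6], [6, 6]].
det(H) = 12·6 − 6² = 36.
det(H) > 0 and tr(H) = 18 > 0, so H is positive definite and the point is a local minimum.

local minimum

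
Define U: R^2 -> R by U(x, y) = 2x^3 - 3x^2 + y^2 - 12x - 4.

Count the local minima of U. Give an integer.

1

U separates as a function of x plus a function of y, so ∇U=0 decouples.
∂U/∂x = 6(x - 2)(x + 1) = 0 at x ∈ {-1, 2}; ∂U/∂y = 2y = 0 at y ∈ {0}.
The Hessian is diagonal: diag(U_xx, U_yy). Second derivatives: U_xx(-1)=-18, U_xx(2)=18; U_yy(0)=2.
Local minima occur where both diagonal entries positive: (2, 0). Count: 1.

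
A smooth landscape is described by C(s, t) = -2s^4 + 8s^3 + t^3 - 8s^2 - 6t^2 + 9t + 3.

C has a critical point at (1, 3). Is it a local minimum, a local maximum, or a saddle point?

The mixed partial ∂²C/∂s∂t is 0, so the Hessian at any point is diag(C_ss, C_tt) = diag(8(-3s^2 + 6s - 2), 6(t - 2)).
At (1, 3): H = diag(8, 6).
Both eigenvalues are positive, so H is positive definite: a local minimum.

local minimum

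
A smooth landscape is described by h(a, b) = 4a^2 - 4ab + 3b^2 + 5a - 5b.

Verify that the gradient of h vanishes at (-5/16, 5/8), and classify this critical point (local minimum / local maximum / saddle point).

∇h = (8a - 4b + 5, -4a + 6b - 5); substituting (-5/16, 5/8) gives ∇h = (0, 0), so (-5/16, 5/8) is indeed a critical point.
The Hessian of h is constant: H = [[8, -4], [-4, 6]].
det(H) = 8·6 − (-4)² = 32.
det(H) > 0 and tr(H) = 14 > 0, so H is positive definite and the point is a local minimum.

local minimum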